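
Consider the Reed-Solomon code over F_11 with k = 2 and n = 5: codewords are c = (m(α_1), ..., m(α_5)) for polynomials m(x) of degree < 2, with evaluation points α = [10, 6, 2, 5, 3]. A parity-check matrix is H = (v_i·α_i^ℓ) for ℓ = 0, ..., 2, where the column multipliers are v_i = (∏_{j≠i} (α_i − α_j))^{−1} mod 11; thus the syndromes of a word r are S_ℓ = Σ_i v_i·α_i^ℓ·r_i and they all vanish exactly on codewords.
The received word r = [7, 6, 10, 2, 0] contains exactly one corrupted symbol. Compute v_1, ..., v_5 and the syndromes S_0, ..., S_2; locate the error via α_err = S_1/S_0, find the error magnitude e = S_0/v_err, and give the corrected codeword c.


S = (2, 1, 6), error at position 2, error magnitude e = 3, c = [7, 3, 10, 2, 0].

Step 1: column multipliers v_i = (∏_{j≠i}(α_i − α_j))^{−1} mod 11.
  i = 1 (α = 10): (10−6)(10−2)(10−5)(10−3) = 4·8·5·7 = 1120 ≡ 9, so v_1 = 9^{−1} = 5 (mod 11).
  i = 2 (α = 6): (6−10)(6−2)(6−5)(6−3) = (−4)·4·1·3 = −48 ≡ 7, so v_2 = 7^{−1} = 8 (mod 11).
  i = 3 (α = 2): (2−10)(2−6)(2−5)(2−3) = (−8)·(−4)·(−3)·(−1) = 96 ≡ 8, so v_3 = 8^{−1} = 7 (mod 11).
  i = 4 (α = 5): (5−10)(5−6)(5−2)(5−3) = (−5)·(−1)·3·2 = 30 ≡ 8, so v_4 = 8^{−1} = 7 (mod 11).
  i = 5 (α = 3): (3−10)(3−6)(3−2)(3−5) = (−7)·(−3)·1·(−2) = −42 ≡ 2, so v_5 = 2^{−1} = 6 (mod 11).
  v = [5, 8, 7, 7, 6].
Step 2: syndromes of r = [7, 6, 10, 2, 0] (all sums mod 11).
  S_0 = Σ v_i r_i = 5·7 + 8·6 + 7·10 + 7·2 + 6·0 = 167 ≡ 2.
  S_1 = Σ v_i α_i r_i = 5·10·7 + 8·6·6 + 7·2·10 + 7·5·2 + 6·3·0 = 848 ≡ 1.
  α_i^2 mod 11 = [1, 3, 4, 3, 9].
  S_2 = Σ v_i α_i^2 r_i = 5·1·7 + 8·3·6 + 7·4·10 + 7·3·2 + 6·9·0 = 501 ≡ 6.
  S = (2, 1, 6) ≠ 0, so r is not a codeword (an error is present).
Step 3: locate the error. For a single error e at position i, S_ℓ = v_i·e·α_i^ℓ, so α_err = S_1/S_0.
  S_0^{−1} = 2^{−1} = 6 (mod 11), so α_err = 1·6 = 6 ≡ 6 = α_2. Error position i = 2.
  Consistency check: S_2/S_1 = 6·1 = 6 ≡ 6 = α_err ✓ (single-error assumption holds).
Step 4: error magnitude e = S_0/v_2 = S_0·∏_{j≠2}(α_2 − α_j) = 2·7 = 14 ≡ 3 (mod 11).
Step 5: correct position 2: c_2 = r_2 − e = 6 − 3 ≡ 3 (mod 11). Hence c = [7, 3, 10, 2, 0].
  Check: interpolating c through the α_i gives m(x) = 8 + 1·x (degree < 2) with m(α_i) = c_i for every i, so c is indeed a codeword.


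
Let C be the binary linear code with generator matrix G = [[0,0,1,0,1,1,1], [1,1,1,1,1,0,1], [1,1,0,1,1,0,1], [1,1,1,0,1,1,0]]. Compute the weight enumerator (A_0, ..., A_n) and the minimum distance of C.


Weight distribution: A_0 = 1, A_1 = 1, A_2 = 1, A_3 = 4, A_4 = 5, A_5 = 3, A_6 = 1. Minimum distance d = 1.

Enumerate all 2^4 = 16 messages m ∈ F_2^4.
For each, compute codeword c = mG in F_2^7, then tally its weight.
  m = 0000 → c = 0000000, weight = 0.
  m = 1000 → c = 0010111, weight = 4.
  m = 0100 → c = 1111101, weight = 6.
  m = 1100 → c = 1101010, weight = 4.
  m = 0010 → c = 1101101, weight = 5.
  m = 1010 → c = 1111010, weight = 5.
  m = 0110 → c = 0010000, weight = 1.
  m = 1110 → c = 0000111, weight = 3.
  m = 0001 → c = 1110110, weight = 5.
  m = 1001 → c = 1100001, weight = 3.
  m = 0101 → c = 0001011, weight = 3.
  m = 1101 → c = 0011100, weight = 3.
  m = 0011 → c = 0011011, weight = 4.
  m = 1011 → c = 0001100, weight = 2.
  m = 0111 → c = 1100110, weight = 4.
  m = 1111 → c = 1110001, weight = 4.
Tally weights:
  weight 0: 1 codewords.
  weight 1: 1 codewords.
  weight 2: 1 codewords.
  weight 3: 4 codewords.
  weight 4: 5 codewords.
  weight 5: 3 codewords.
  weight 6: 1 codewords.
Minimum distance d = smallest w > 0 with A_w > 0 = 1.
Sanity: Σ A_w = 16 = 2^4 = 16 ✓.


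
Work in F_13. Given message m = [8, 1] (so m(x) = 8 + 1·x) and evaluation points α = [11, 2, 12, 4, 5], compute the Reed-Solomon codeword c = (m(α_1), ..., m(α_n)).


c = [6, 10, 7, 12, 0]

Message polynomial: m(x) = 8 + 1·x (mod 13).
For each evaluation point α_i, compute m(α_i) mod 13:
  α_1 = 11: Horner steps 1 → 6, so m(11) = 6.
  α_2 = 2: Horner steps 1 → 10, so m(2) = 10.
  α_3 = 12: Horner steps 1 → 7, so m(12) = 7.
  α_4 = 4: Horner steps 1 → 12, so m(4) = 12.
  α_5 = 5: Horner steps 1 → 0, so m(5) = 0.
Codeword c = [6, 10, 7, 12, 0] ∈ F_13^5.


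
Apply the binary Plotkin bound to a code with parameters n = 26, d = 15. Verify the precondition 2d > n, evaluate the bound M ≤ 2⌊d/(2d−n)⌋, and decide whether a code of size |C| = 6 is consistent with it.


Plotkin bound M ≤ 6; given |C| = 6 ≤ bound (satisfied).

Check applicability: 2d = 30, n = 26.
2d − n = 4 > 0, so Plotkin applies.
Compute d/(2d−n) = 15/4 ≈ 3.7500.
⌊d/(2d−n)⌋ = 3.
Plotkin bound: M ≤ 2·3 = 6.
Given |C| = 6, check: satisfied.
This |C| is at the Plotkin bound.


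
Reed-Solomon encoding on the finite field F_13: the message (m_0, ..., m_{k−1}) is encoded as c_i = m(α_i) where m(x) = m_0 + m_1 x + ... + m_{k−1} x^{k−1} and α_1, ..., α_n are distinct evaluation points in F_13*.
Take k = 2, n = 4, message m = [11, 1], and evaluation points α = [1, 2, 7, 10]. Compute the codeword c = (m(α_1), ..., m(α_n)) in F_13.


c = [12, 0, 5, 8]

Message polynomial: m(x) = 11 + 1·x (mod 13).
For each evaluation point α_i, compute m(α_i) mod 13:
  α_1 = 1: Horner steps 1 → 12, so m(1) = 12.
  α_2 = 2: Horner steps 1 → 0, so m(2) = 0.
  α_3 = 7: Horner steps 1 → 5, so m(7) = 5.
  α_4 = 10: Horner steps 1 → 8, so m(10) = 8.
Codeword c = [12, 0, 5, 8] ∈ F_13^4.


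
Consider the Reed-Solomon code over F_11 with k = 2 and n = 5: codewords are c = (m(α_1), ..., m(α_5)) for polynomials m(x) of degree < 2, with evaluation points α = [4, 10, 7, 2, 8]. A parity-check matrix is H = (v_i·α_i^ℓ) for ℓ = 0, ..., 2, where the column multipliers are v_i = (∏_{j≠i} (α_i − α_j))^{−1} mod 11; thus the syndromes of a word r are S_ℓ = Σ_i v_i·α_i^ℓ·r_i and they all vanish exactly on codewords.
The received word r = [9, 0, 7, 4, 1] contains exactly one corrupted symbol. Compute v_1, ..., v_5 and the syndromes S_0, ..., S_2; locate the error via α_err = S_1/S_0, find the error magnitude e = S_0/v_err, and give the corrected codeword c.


S = (5, 9, 3), error at position 1, error magnitude e = 6, c = [3, 0, 7, 4, 1].

Step 1: column multipliers v_i = (∏_{j≠i}(α_i − α_j))^{−1} mod 11.
  i = 1 (α = 4): (4−10)(4−7)(4−2)(4−8) = (−6)·(−3)·2·(−4) = −144 ≡ 10, so v_1 = 10^{−1} = 10 (mod 11).
  i = 2 (α = 10): (10−4)(10−7)(10−2)(10−8) = 6·3·8·2 = 288 ≡ 2, so v_2 = 2^{−1} = 6 (mod 11).
  i = 3 (α = 7): (7−4)(7−10)(7−2)(7−8) = 3·(−3)·5·(−1) = 45 ≡ 1, so v_3 = 1^{−1} = 1 (mod 11).
  i = 4 (α = 2): (2−4)(2−10)(2−7)(2−8) = (−2)·(−8)·(−5)·(−6) = 480 ≡ 7, so v_4 = 7^{−1} = 8 (mod 11).
  i = 5 (α = 8): (8−4)(8−10)(8−7)(8−2) = 4·(−2)·1·6 = −48 ≡ 7, so v_5 = 7^{−1} = 8 (mod 11).
  v = [10, 6, 1, 8, 8].
Step 2: syndromes of r = [9, 0, 7, 4, 1] (all sums mod 11).
  S_0 = Σ v_i r_i = 10·9 + 6·0 + 1·7 + 8·4 + 8·1 = 137 ≡ 5.
  S_1 = Σ v_i α_i r_i = 10·4·9 + 6·10·0 + 1·7·7 + 8·2·4 + 8·8·1 = 537 ≡ 9.
  α_i^2 mod 11 = [5, 1, 5, 4, 9].
  S_2 = Σ v_i α_i^2 r_i = 10·5·9 + 6·1·0 + 1·5·7 + 8·4·4 + 8·9·1 = 685 ≡ 3.
  S = (5, 9, 3) ≠ 0, so r is not a codeword (an error is present).
Step 3: locate the error. For a single error e at position i, S_ℓ = v_i·e·α_i^ℓ, so α_err = S_1/S_0.
  S_0^{−1} = 5^{−1} = 9 (mod 11), so α_err = 9·9 = 81 ≡ 4 = α_1. Error position i = 1.
  Consistency check: S_2/S_1 = 3·5 = 15 ≡ 4 = α_err ✓ (single-error assumption holds).
Step 4: error magnitude e = S_0/v_1 = S_0·∏_{j≠1}(α_1 − α_j) = 5·10 = 50 ≡ 6 (mod 11).
Step 5: correct position 1: c_1 = r_1 − e = 9 − 6 ≡ 3 (mod 11). Hence c = [3, 0, 7, 4, 1].
  Check: interpolating c through the α_i gives m(x) = 5 + 5·x (degree < 2) with m(α_i) = c_i for every i, so c is indeed a codeword.


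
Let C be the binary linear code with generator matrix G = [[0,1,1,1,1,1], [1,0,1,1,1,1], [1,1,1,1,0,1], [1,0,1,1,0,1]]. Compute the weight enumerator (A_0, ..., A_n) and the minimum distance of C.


Weight distribution: A_0 = 1, A_1 = 3, A_2 = 3, A_3 = 2, A_4 = 3, A_5 = 3, A_6 = 1. Minimum distance d = 1.

Enumerate all 2^4 = 16 messages m ∈ F_2^4.
For each, compute codeword c = mG in F_2^6, then tally its weight.
  m = 0000 → c = 000000, weight = 0.
  m = 1000 → c = 011111, weight = 5.
  m = 0100 → c = 101111, weight = 5.
  m = 1100 → c = 110000, weight = 2.
  m = 0010 → c = 111101, weight = 5.
  m = 1010 → c = 100010, weight = 2.
  m = 0110 → c = 010010, weight = 2.
  m = 1110 → c = 001101, weight = 3.
  m = 0001 → c = 101101, weight = 4.
  m = 1001 → c = 110010, weight = 3.
  m = 0101 → c = 000010, weight = 1.
  m = 1101 → c = 011101, weight = 4.
  m = 0011 → c = 010000, weight = 1.
  m = 1011 → c = 001111, weight = 4.
  m = 0111 → c = 111111, weight = 6.
  m = 1111 → c = 100000, weight = 1.
Tally weights:
  weight 0: 1 codewords.
  weight 1: 3 codewords.
  weight 2: 3 codewords.
  weight 3: 2 codewords.
  weight 4: 3 codewords.
  weight 5: 3 codewords.
  weight 6: 1 codewords.
Minimum distance d = smallest w > 0 with A_w > 0 = 1.
Sanity: Σ A_w = 16 = 2^4 = 16 ✓.


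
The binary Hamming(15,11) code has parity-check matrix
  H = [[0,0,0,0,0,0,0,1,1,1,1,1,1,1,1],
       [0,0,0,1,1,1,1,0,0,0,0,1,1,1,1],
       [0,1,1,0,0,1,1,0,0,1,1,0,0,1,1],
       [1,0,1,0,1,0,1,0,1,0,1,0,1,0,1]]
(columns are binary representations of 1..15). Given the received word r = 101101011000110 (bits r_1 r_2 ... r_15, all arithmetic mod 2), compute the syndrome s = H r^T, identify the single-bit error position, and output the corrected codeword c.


s = (0, 0, 1, 0)^T, error position = 2, corrected codeword c = 111101011000110

Compute s = H r^T mod 2 one row at a time:
  s_1 = 1 + 1 + 0 + 0 + 0 + 1 + 1 + 0 = 4 ≡ 0 (mod 2).
  s_2 = 1 + 0 + 1 + 0 + 0 + 1 + 1 + 0 = 4 ≡ 0 (mod 2).
  s_3 = 0 + 1 + 1 + 0 + 0 + 0 + 1 + 0 = 3 ≡ 1 (mod 2).
  s_4 = 1 + 1 + 0 + 0 + 1 + 0 + 1 + 0 = 4 ≡ 0 (mod 2).
s = (0, 0, 1, 0)^T — this equals column 2 of H (binary 0010), so error is at position 2.
Correct: flip bit 2 of r = 101101011000110 to get c = 111101011000110.


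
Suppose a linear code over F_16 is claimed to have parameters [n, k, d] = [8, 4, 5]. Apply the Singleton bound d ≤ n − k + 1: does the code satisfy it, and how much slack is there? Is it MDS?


Singleton RHS = n − k + 1 = 5, slack = 0, bound satisfied, MDS.

Singleton bound: d ≤ n − k + 1.
Here n = 8, k = 4, so n − k + 1 = 5.
Given d = 5, check d ≤ 5: YES.
Slack = (n − k + 1) − d = 0.
The code is MDS (slack = 0).
Description: the claimed parameters are [8, 4, 5]_16; such a code would be MDS (meets Singleton bound).


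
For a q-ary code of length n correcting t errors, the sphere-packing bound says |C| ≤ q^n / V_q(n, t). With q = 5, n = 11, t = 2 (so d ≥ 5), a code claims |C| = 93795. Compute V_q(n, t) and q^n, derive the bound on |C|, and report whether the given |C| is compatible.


V_q(n, t) = 925, q^n = 48828125, Hamming bound = 52787, |C| = 93795 > bound (violated).

Step 1: Compute V_q(n, t) = Σ_{j=0}^2 C(n, j) (q−1)^j.
  j = 0: C(11,0)·(4)^0 = 1·1 = 1.
  j = 1: C(11,1)·(4)^1 = 11·4 = 44.
  j = 2: C(11,2)·(4)^2 = 55·16 = 880.
  V_q(n, t) = 1 + 44 + 880 = 925.
Step 2: q^n = 5^11 = 48828125.
Step 3: Hamming bound ⌊q^n / V_q(n,t)⌋ = ⌊48828125/925⌋ = 52787.
Step 4: Compare |C| = 93795 to 52787: violated.
The claimed |C| lies above the Hamming bound, so no 5-ary code of length 11 with d ≥ 5 can have 93795 codewords.


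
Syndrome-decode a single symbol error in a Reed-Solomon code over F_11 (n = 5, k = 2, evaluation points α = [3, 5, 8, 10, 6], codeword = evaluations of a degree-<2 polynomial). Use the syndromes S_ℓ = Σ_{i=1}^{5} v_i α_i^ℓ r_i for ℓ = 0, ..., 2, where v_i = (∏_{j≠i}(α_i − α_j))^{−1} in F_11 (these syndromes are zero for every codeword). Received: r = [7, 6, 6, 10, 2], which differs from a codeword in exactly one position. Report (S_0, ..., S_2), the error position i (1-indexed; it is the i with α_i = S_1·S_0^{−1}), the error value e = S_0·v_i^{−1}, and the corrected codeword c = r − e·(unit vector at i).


S = (2, 10, 6), error at position 2, error magnitude e = 6, c = [7, 0, 6, 10, 2].

Step 1: column multipliers v_i = (∏_{j≠i}(α_i − α_j))^{−1} mod 11.
  i = 1 (α = 3): (3−5)(3−8)(3−10)(3−6) = (−2)·(−5)·(−7)·(−3) = 210 ≡ 1, so v_1 = 1^{−1} = 1 (mod 11).
  i = 2 (α = 5): (5−3)(5−8)(5−10)(5−6) = 2·(−3)·(−5)·(−1) = −30 ≡ 3, so v_2 = 3^{−1} = 4 (mod 11).
  i = 3 (α = 8): (8−3)(8−5)(8−10)(8−6) = 5·3·(−2)·2 = −60 ≡ 6, so v_3 = 6^{−1} = 2 (mod 11).
  i = 4 (α = 10): (10−3)(10−5)(10−8)(10−6) = 7·5·2·4 = 280 ≡ 5, so v_4 = 5^{−1} = 9 (mod 11).
  i = 5 (α = 6): (6−3)(6−5)(6−8)(6−10) = 3·1·(−2)·(−4) = 24 ≡ 2, so v_5 = 2^{−1} = 6 (mod 11).
  v = [1, 4, 2, 9, 6].
Step 2: syndromes of r = [7, 6, 6, 10, 2] (all sums mod 11).
  S_0 = Σ v_i r_i = 1·7 + 4·6 + 2·6 + 9·10 + 6·2 = 145 ≡ 2.
  S_1 = Σ v_i α_i r_i = 1·3·7 + 4·5·6 + 2·8·6 + 9·10·10 + 6·6·2 = 1209 ≡ 10.
  α_i^2 mod 11 = [9, 3, 9, 1, 3].
  S_2 = Σ v_i α_i^2 r_i = 1·9·7 + 4·3·6 + 2·9·6 + 9·1·10 + 6·3·2 = 369 ≡ 6.
  S = (2, 10, 6) ≠ 0, so r is not a codeword (an error is present).
Step 3: locate the error. For a single error e at position i, S_ℓ = v_i·e·α_i^ℓ, so α_err = S_1/S_0.
  S_0^{−1} = 2^{−1} = 6 (mod 11), so α_err = 10·6 = 60 ≡ 5 = α_2. Error position i = 2.
  Consistency check: S_2/S_1 = 6·10 = 60 ≡ 5 = α_err ✓ (single-error assumption holds).
Step 4: error magnitude e = S_0/v_2 = S_0·∏_{j≠2}(α_2 − α_j) = 2·3 = 6 ≡ 6 (mod 11).
Step 5: correct position 2: c_2 = r_2 − e = 6 − 6 ≡ 0 (mod 11). Hence c = [7, 0, 6, 10, 2].
  Check: interpolating c through the α_i gives m(x) = 1 + 2·x (degree < 2) with m(α_i) = c_i for every i, so c is indeed a codeword.


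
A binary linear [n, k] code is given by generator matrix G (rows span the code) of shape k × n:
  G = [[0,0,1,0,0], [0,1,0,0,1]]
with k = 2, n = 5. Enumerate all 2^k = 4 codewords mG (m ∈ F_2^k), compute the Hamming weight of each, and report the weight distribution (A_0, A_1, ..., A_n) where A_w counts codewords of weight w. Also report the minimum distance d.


Weight distribution: A_0 = 1, A_1 = 1, A_2 = 1, A_3 = 1. Minimum distance d = 1.

Enumerate all 2^2 = 4 messages m ∈ F_2^2.
For each, compute codeword c = mG in F_2^5, then tally its weight.
  m = 00 → c = 00000, weight = 0.
  m = 10 → c = 00100, weight = 1.
  m = 01 → c = 01001, weight = 2.
  m = 11 → c = 01101, weight = 3.
Tally weights:
  weight 0: 1 codewords.
  weight 1: 1 codewords.
  weight 2: 1 codewords.
  weight 3: 1 codewords.
Minimum distance d = smallest w > 0 with A_w > 0 = 1.
Sanity: Σ A_w = 4 = 2^2 = 4 ✓.


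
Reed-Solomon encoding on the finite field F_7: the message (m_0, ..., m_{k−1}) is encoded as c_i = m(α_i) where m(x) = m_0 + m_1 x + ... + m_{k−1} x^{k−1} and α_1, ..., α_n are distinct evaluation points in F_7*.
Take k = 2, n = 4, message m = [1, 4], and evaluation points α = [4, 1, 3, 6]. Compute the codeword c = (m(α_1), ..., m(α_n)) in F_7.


c = [3, 5, 6, 4]

Message polynomial: m(x) = 1 + 4·x (mod 7).
For each evaluation point α_i, compute m(α_i) mod 7:
  α_1 = 4: Horner steps 4 → 3, so m(4) = 3.
  α_2 = 1: Horner steps 4 → 5, so m(1) = 5.
  α_3 = 3: Horner steps 4 → 6, so m(3) = 6.
  α_4 = 6: Horner steps 4 → 4, so m(6) = 4.
Codeword c = [3, 5, 6, 4] ∈ F_7^4.


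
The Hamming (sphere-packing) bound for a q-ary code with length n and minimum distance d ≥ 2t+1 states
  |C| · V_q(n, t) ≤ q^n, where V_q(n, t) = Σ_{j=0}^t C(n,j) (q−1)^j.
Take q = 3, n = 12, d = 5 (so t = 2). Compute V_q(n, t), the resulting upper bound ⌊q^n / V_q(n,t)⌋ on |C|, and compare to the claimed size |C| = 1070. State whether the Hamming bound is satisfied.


V_q(n, t) = 289, q^n = 531441, Hamming bound = 1838, |C| = 1070 ≤ bound (satisfied).

Step 1: Compute V_q(n, t) = Σ_{j=0}^2 C(n, j) (q−1)^j.
  j = 0: C(12,0)·(2)^0 = 1·1 = 1.
  j = 1: C(12,1)·(2)^1 = 12·2 = 24.
  j = 2: C(12,2)·(2)^2 = 66·4 = 264.
  V_q(n, t) = 1 + 24 + 264 = 289.
Step 2: q^n = 3^12 = 531441.
Step 3: Hamming bound ⌊q^n / V_q(n,t)⌋ = ⌊531441/289⌋ = 1838.
Step 4: Compare |C| = 1070 to 1838: satisfied.
The claimed |C| lies below the Hamming bound.


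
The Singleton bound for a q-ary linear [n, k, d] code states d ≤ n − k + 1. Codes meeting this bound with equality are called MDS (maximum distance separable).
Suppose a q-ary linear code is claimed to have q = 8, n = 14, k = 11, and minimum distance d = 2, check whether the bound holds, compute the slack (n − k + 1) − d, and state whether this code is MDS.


Singleton RHS = n − k + 1 = 4, slack = 2, bound satisfied, not MDS.

Singleton bound: d ≤ n − k + 1.
Here n = 14, k = 11, so n − k + 1 = 4.
Given d = 2, check d ≤ 4: YES.
Slack = (n − k + 1) − d = 2.
The code is NOT MDS (slack = 2 > 0).
Description: the claimed parameters are [14, 11, 2]_8; such a code would be non-MDS.


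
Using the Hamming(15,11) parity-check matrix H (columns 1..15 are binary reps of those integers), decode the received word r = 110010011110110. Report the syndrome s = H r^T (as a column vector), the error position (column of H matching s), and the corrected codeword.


s = (0, 1, 0, 1)^T, error position = 5, corrected codeword c = 110000011110110

Compute s = H r^T mod 2 one row at a time:
  s_1 = 1 + 1 + 1 + 1 + 0 + 1 + 1 + 0 = 6 ≡ 0 (mod 2).
  s_2 = 0 + 1 + 0 + 0 + 0 + 1 + 1 + 0 = 3 ≡ 1 (mod 2).
  s_3 = 1 + 0 + 0 + 0 + 1 + 1 + 1 + 0 = 4 ≡ 0 (mod 2).
  s_4 = 1 + 0 + 1 + 0 + 1 + 1 + 1 + 0 = 5 ≡ 1 (mod 2).
s = (0, 1, 0, 1)^T — this equals column 5 of H (binary 0101), so error is at position 5.
Correct: flip bit 5 of r = 110010011110110 to get c = 110000011110110.


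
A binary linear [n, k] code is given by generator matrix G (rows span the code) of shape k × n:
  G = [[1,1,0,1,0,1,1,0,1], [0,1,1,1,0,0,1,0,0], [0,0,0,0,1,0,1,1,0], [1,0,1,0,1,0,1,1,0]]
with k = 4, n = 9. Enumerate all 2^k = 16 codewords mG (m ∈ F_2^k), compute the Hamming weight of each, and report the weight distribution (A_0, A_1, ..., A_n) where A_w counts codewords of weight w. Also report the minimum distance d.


Weight distribution: A_0 = 1, A_2 = 2, A_3 = 1, A_4 = 3, A_5 = 4, A_6 = 2, A_7 = 3. Minimum distance d = 2.

Enumerate all 2^4 = 16 messages m ∈ F_2^4.
For each, compute codeword c = mG in F_2^9, then tally its weight.
  m = 0000 → c = 000000000, weight = 0.
  m = 1000 → c = 110101101, weight = 6.
  m = 0100 → c = 011100100, weight = 4.
  m = 1100 → c = 101001001, weight = 4.
  m = 0010 → c = 000010110, weight = 3.
  m = 1010 → c = 110111011, weight = 7.
  m = 0110 → c = 011110010, weight = 5.
  m = 1110 → c = 101011111, weight = 7.
  m = 0001 → c = 101010110, weight = 5.
  m = 1001 → c = 011111011, weight = 7.
  m = 0101 → c = 110110010, weight = 5.
  m = 1101 → c = 000011111, weight = 5.
  m = 0011 → c = 101000000, weight = 2.
  m = 1011 → c = 011101101, weight = 6.
  m = 0111 → c = 110100100, weight = 4.
  m = 1111 → c = 000001001, weight = 2.
Tally weights:
  weight 0: 1 codewords.
  weight 2: 2 codewords.
  weight 3: 1 codewords.
  weight 4: 3 codewords.
  weight 5: 4 codewords.
  weight 6: 2 codewords.
  weight 7: 3 codewords.
Minimum distance d = smallest w > 0 with A_w > 0 = 2.
Sanity: Σ A_w = 16 = 2^4 = 16 ✓.


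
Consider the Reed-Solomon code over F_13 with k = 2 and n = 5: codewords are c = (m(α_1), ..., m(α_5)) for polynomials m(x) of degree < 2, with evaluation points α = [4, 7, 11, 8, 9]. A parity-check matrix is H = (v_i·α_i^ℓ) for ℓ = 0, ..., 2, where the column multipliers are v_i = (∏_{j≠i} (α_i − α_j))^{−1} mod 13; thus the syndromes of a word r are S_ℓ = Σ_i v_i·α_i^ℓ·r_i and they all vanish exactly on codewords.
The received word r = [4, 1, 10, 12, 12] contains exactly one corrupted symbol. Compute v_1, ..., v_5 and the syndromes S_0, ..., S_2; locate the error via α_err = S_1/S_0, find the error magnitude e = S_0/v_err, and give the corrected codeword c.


S = (1, 8, 12), error at position 4, error magnitude e = 12, c = [4, 1, 10, 0, 12].

Step 1: column multipliers v_i = (∏_{j≠i}(α_i − α_j))^{−1} mod 13.
  i = 1 (α = 4): (4−7)(4−11)(4−8)(4−9) = (−3)·(−7)·(−4)·(−5) = 420 ≡ 4, so v_1 = 4^{−1} = 10 (mod 13).
  i = 2 (α = 7): (7−4)(7−11)(7−8)(7−9) = 3·(−4)·(−1)·(−2) = −24 ≡ 2, so v_2 = 2^{−1} = 7 (mod 13).
  i = 3 (α = 11): (11−4)(11−7)(11−8)(11−9) = 7·4·3·2 = 168 ≡ 12, so v_3 = 12^{−1} = 12 (mod 13).
  i = 4 (α = 8): (8−4)(8−7)(8−11)(8−9) = 4·1·(−3)·(−1) = 12 ≡ 12, so v_4 = 12^{−1} = 12 (mod 13).
  i = 5 (α = 9): (9−4)(9−7)(9−11)(9−8) = 5·2·(−2)·1 = −20 ≡ 6, so v_5 = 6^{−1} = 11 (mod 13).
  v = [10, 7, 12, 12, 11].
Step 2: syndromes of r = [4, 1, 10, 12, 12] (all sums mod 13).
  S_0 = Σ v_i r_i = 10·4 + 7·1 + 12·10 + 12·12 + 11·12 = 443 ≡ 1.
  S_1 = Σ v_i α_i r_i = 10·4·4 + 7·7·1 + 12·11·10 + 12·8·12 + 11·9·12 = 3869 ≡ 8.
  α_i^2 mod 13 = [3, 10, 4, 12, 3].
  S_2 = Σ v_i α_i^2 r_i = 10·3·4 + 7·10·1 + 12·4·10 + 12·12·12 + 11·3·12 = 2794 ≡ 12.
  S = (1, 8, 12) ≠ 0, so r is not a codeword (an error is present).
Step 3: locate the error. For a single error e at position i, S_ℓ = v_i·e·α_i^ℓ, so α_err = S_1/S_0.
  S_0^{−1} = 1^{−1} = 1 (mod 13), so α_err = 8·1 = 8 ≡ 8 = α_4. Error position i = 4.
  Consistency check: S_2/S_1 = 12·5 = 60 ≡ 8 = α_err ✓ (single-error assumption holds).
Step 4: error magnitude e = S_0/v_4 = S_0·∏_{j≠4}(α_4 − α_j) = 1·12 = 12 ≡ 12 (mod 13).
Step 5: correct position 4: c_4 = r_4 − e = 12 − 12 ≡ 0 (mod 13). Hence c = [4, 1, 10, 0, 12].
  Check: interpolating c through the α_i gives m(x) = 8 + 12·x (degree < 2) with m(α_i) = c_i for every i, so c is indeed a codeword.


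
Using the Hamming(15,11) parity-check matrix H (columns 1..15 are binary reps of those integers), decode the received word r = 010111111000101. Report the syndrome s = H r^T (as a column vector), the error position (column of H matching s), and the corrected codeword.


s = (0, 0, 0, 1)^T, error position = 1, corrected codeword c = 110111111000101

Compute s = H r^T mod 2 one row at a time:
  s_1 = 1 + 1 + 0 + 0 + 0 + 1 + 0 + 1 = 4 ≡ 0 (mod 2).
  s_2 = 1 + 1 + 1 + 1 + 0 + 1 + 0 + 1 = 6 ≡ 0 (mod 2).
  s_3 = 1 + 0 + 1 + 1 + 0 + 0 + 0 + 1 = 4 ≡ 0 (mod 2).
  s_4 = 0 + 0 + 1 + 1 + 1 + 0 + 1 + 1 = 5 ≡ 1 (mod 2).
s = (0, 0, 0, 1)^T — this equals column 1 of H (binary 0001), so error is at position 1.
Correct: flip bit 1 of r = 010111111000101 to get c = 110111111000101.


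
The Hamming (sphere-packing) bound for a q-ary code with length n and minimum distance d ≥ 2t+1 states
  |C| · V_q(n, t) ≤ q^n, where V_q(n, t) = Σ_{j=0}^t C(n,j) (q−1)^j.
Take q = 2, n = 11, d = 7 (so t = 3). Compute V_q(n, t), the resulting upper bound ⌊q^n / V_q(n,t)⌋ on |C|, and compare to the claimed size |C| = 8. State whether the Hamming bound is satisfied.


V_q(n, t) = 232, q^n = 2048, Hamming bound = 8, |C| = 8 ≤ bound (satisfied).

Step 1: Compute V_q(n, t) = Σ_{j=0}^3 C(n, j) (q−1)^j.
  j = 0: C(11,0)·(1)^0 = 1·1 = 1.
  j = 1: C(11,1)·(1)^1 = 11·1 = 11.
  j = 2: C(11,2)·(1)^2 = 55·1 = 55.
  j = 3: C(11,3)·(1)^3 = 165·1 = 165.
  V_q(n, t) = 1 + 11 + 55 + 165 = 232.
Step 2: q^n = 2^11 = 2048.
Step 3: Hamming bound ⌊q^n / V_q(n,t)⌋ = ⌊2048/232⌋ = 8.
Step 4: Compare |C| = 8 to 8: satisfied.
The claimed |C| lies at the Hamming bound (tight).


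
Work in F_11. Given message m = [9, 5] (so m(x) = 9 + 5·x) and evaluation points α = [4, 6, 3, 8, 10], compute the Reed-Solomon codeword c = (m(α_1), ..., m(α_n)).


c = [7, 6, 2, 5, 4]

Message polynomial: m(x) = 9 + 5·x (mod 11).
For each evaluation point α_i, compute m(α_i) mod 11:
  α_1 = 4: Horner steps 5 → 7, so m(4) = 7.
  α_2 = 6: Horner steps 5 → 6, so m(6) = 6.
  α_3 = 3: Horner steps 5 → 2, so m(3) = 2.
  α_4 = 8: Horner steps 5 → 5, so m(8) = 5.
  α_5 = 10: Horner steps 5 → 4, so m(10) = 4.
Codeword c = [7, 6, 2, 5, 4] ∈ F_11^5.


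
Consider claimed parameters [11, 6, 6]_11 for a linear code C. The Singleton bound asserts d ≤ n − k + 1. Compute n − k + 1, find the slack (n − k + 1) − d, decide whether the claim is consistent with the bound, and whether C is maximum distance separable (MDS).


Singleton RHS = n − k + 1 = 6, slack = 0, bound satisfied, MDS.

Singleton bound: d ≤ n − k + 1.
Here n = 11, k = 6, so n − k + 1 = 6.
Given d = 6, check d ≤ 6: YES.
Slack = (n − k + 1) − d = 0.
The code is MDS (slack = 0).
Description: the claimed parameters are [11, 6, 6]_11; such a code would be MDS (meets Singleton bound).


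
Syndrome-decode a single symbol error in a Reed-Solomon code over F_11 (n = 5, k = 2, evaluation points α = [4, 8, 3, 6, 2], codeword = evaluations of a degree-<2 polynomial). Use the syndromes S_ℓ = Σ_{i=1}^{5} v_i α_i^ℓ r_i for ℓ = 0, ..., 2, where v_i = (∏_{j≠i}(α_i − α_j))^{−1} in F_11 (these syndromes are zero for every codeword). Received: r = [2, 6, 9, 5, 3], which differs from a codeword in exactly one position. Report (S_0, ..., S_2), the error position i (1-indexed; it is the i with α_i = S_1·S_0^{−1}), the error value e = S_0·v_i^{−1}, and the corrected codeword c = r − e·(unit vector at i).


S = (4, 5, 9), error at position 1, error magnitude e = 9, c = [4, 6, 9, 5, 3].

Step 1: column multipliers v_i = (∏_{j≠i}(α_i − α_j))^{−1} mod 11.
  i = 1 (α = 4): (4−8)(4−3)(4−6)(4−2) = (−4)·1·(−2)·2 = 16 ≡ 5, so v_1 = 5^{−1} = 9 (mod 11).
  i = 2 (α = 8): (8−4)(8−3)(8−6)(8−2) = 4·5·2·6 = 240 ≡ 9, so v_2 = 9^{−1} = 5 (mod 11).
  i = 3 (α = 3): (3−4)(3−8)(3−6)(3−2) = (−1)·(−5)·(−3)·1 = −15 ≡ 7, so v_3 = 7^{−1} = 8 (mod 11).
  i = 4 (α = 6): (6−4)(6−8)(6−3)(6−2) = 2·(−2)·3·4 = −48 ≡ 7, so v_4 = 7^{−1} = 8 (mod 11).
  i = 5 (α = 2): (2−4)(2−8)(2−3)(2−6) = (−2)·(−6)·(−1)·(−4) = 48 ≡ 4, so v_5 = 4^{−1} = 3 (mod 11).
  v = [9, 5, 8, 8, 3].
Step 2: syndromes of r = [2, 6, 9, 5, 3] (all sums mod 11).
  S_0 = Σ v_i r_i = 9·2 + 5·6 + 8·9 + 8·5 + 3·3 = 169 ≡ 4.
  S_1 = Σ v_i α_i r_i = 9·4·2 + 5·8·6 + 8·3·9 + 8·6·5 + 3·2·3 = 786 ≡ 5.
  α_i^2 mod 11 = [5, 9, 9, 3, 4].
  S_2 = Σ v_i α_i^2 r_i = 9·5·2 + 5·9·6 + 8·9·9 + 8·3·5 + 3·4·3 = 1164 ≡ 9.
  S = (4, 5, 9) ≠ 0, so r is not a codeword (an error is present).
Step 3: locate the error. For a single error e at position i, S_ℓ = v_i·e·α_i^ℓ, so α_err = S_1/S_0.
  S_0^{−1} = 4^{−1} = 3 (mod 11), so α_err = 5·3 = 15 ≡ 4 = α_1. Error position i = 1.
  Consistency check: S_2/S_1 = 9·9 = 81 ≡ 4 = α_err ✓ (single-error assumption holds).
Step 4: error magnitude e = S_0/v_1 = S_0·∏_{j≠1}(α_1 − α_j) = 4·5 = 20 ≡ 9 (mod 11).
Step 5: correct position 1: c_1 = r_1 − e = 2 − 9 ≡ 4 (mod 11). Hence c = [4, 6, 9, 5, 3].
  Check: interpolating c through the α_i gives m(x) = 2 + 6·x (degree < 2) with m(α_i) = c_i for every i, so c is indeed a codeword.


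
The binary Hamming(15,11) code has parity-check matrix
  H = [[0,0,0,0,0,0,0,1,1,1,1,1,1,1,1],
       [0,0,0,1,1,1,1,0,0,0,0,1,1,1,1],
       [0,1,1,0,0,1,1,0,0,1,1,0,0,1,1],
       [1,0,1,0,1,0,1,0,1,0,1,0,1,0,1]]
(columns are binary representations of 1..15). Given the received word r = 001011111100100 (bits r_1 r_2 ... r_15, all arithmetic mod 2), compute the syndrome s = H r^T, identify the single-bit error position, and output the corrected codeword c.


s = (0, 0, 0, 1)^T, error position = 1, corrected codeword c = 101011111100100

Compute s = H r^T mod 2 one row at a time:
  s_1 = 1 + 1 + 1 + 0 + 0 + 1 + 0 + 0 = 4 ≡ 0 (mod 2).
  s_2 = 0 + 1 + 1 + 1 + 0 + 1 + 0 + 0 = 4 ≡ 0 (mod 2).
  s_3 = 0 + 1 + 1 + 1 + 1 + 0 + 0 + 0 = 4 ≡ 0 (mod 2).
  s_4 = 0 + 1 + 1 + 1 + 1 + 0 + 1 + 0 = 5 ≡ 1 (mod 2).
s = (0, 0, 0, 1)^T — this equals column 1 of H (binary 0001), so error is at position 1.
Correct: flip bit 1 of r = 001011111100100 to get c = 101011111100100.


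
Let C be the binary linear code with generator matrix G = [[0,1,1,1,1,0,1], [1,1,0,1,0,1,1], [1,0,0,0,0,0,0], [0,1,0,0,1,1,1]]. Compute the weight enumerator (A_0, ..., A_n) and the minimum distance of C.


Weight distribution: A_0 = 1, A_1 = 1, A_2 = 1, A_3 = 4, A_4 = 5, A_5 = 3, A_6 = 1. Minimum distance d = 1.

Enumerate all 2^4 = 16 messages m ∈ F_2^4.
For each, compute codeword c = mG in F_2^7, then tally its weight.
  m = 0000 → c = 0000000, weight = 0.
  m = 1000 → c = 0111101, weight = 5.
  m = 0100 → c = 1101011, weight = 5.
  m = 1100 → c = 1010110, weight = 4.
  m = 0010 → c = 1000000, weight = 1.
  m = 1010 → c = 1111101, weight = 6.
  m = 0110 → c = 0101011, weight = 4.
  m = 1110 → c = 0010110, weight = 3.
  m = 0001 → c = 0100111, weight = 4.
  m = 1001 → c = 0011010, weight = 3.
  m = 0101 → c = 1001100, weight = 3.
  m = 1101 → c = 1110001, weight = 4.
  m = 0011 → c = 1100111, weight = 5.
  m = 1011 → c = 1011010, weight = 4.
  m = 0111 → c = 0001100, weight = 2.
  m = 1111 → c = 0110001, weight = 3.
Tally weights:
  weight 0: 1 codewords.
  weight 1: 1 codewords.
  weight 2: 1 codewords.
  weight 3: 4 codewords.
  weight 4: 5 codewords.
  weight 5: 3 codewords.
  weight 6: 1 codewords.
Minimum distance d = smallest w > 0 with A_w > 0 = 1.
Sanity: Σ A_w = 16 = 2^4 = 16 ✓.


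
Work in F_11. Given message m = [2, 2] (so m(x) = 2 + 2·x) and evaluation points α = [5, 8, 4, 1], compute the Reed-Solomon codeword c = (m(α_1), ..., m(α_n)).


c = [1, 7, 10, 4]

Message polynomial: m(x) = 2 + 2·x (mod 11).
For each evaluation point α_i, compute m(α_i) mod 11:
  α_1 = 5: Horner steps 2 → 1, so m(5) = 1.
  α_2 = 8: Horner steps 2 → 7, so m(8) = 7.
  α_3 = 4: Horner steps 2 → 10, so m(4) = 10.
  α_4 = 1: Horner steps 2 → 4, so m(1) = 4.
Codeword c = [1, 7, 10, 4] ∈ F_11^4.


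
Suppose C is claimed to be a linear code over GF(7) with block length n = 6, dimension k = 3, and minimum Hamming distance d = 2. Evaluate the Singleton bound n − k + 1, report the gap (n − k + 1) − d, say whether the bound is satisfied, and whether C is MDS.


Singleton RHS = n − k + 1 = 4, slack = 2, bound satisfied, not MDS.

Singleton bound: d ≤ n − k + 1.
Here n = 6, k = 3, so n − k + 1 = 4.
Given d = 2, check d ≤ 4: YES.
Slack = (n − k + 1) − d = 2.
The code is NOT MDS (slack = 2 > 0).
Description: the claimed parameters are [6, 3, 2]_7; such a code would be non-MDS.


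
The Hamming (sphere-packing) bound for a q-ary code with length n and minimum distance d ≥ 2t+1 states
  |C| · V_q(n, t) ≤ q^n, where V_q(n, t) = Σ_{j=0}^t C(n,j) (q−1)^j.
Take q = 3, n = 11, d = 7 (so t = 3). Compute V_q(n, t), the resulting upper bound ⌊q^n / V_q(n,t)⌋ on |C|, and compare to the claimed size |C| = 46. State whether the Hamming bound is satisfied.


V_q(n, t) = 1563, q^n = 177147, Hamming bound = 113, |C| = 46 ≤ bound (satisfied).

Step 1: Compute V_q(n, t) = Σ_{j=0}^3 C(n, j) (q−1)^j.
  j = 0: C(11,0)·(2)^0 = 1·1 = 1.
  j = 1: C(11,1)·(2)^1 = 11·2 = 22.
  j = 2: C(11,2)·(2)^2 = 55·4 = 220.
  j = 3: C(11,3)·(2)^3 = 165·8 = 1320.
  V_q(n, t) = 1 + 22 + 220 + 1320 = 1563.
Step 2: q^n = 3^11 = 177147.
Step 3: Hamming bound ⌊q^n / V_q(n,t)⌋ = ⌊177147/1563⌋ = 113.
Step 4: Compare |C| = 46 to 113: satisfied.
The claimed |C| lies below the Hamming bound.


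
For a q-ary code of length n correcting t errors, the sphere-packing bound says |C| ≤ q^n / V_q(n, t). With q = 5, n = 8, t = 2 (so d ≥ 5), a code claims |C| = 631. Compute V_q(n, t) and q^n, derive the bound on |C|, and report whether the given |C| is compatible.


V_q(n, t) = 481, q^n = 390625, Hamming bound = 812, |C| = 631 ≤ bound (satisfied).

Step 1: Compute V_q(n, t) = Σ_{j=0}^2 C(n, j) (q−1)^j.
  j = 0: C(8,0)·(4)^0 = 1·1 = 1.
  j = 1: C(8,1)·(4)^1 = 8·4 = 32.
  j = 2: C(8,2)·(4)^2 = 28·16 = 448.
  V_q(n, t) = 1 + 32 + 448 = 481.
Step 2: q^n = 5^8 = 390625.
Step 3: Hamming bound ⌊q^n / V_q(n,t)⌋ = ⌊390625/481⌋ = 812.
Step 4: Compare |C| = 631 to 812: satisfied.
The claimed |C| lies below the Hamming bound.


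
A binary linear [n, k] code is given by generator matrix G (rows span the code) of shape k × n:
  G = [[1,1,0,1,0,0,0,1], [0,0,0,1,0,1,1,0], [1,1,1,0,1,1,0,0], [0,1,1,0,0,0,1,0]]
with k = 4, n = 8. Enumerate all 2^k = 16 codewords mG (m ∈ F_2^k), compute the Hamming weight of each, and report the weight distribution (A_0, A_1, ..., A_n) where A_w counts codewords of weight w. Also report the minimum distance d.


Weight distribution: A_0 = 1, A_3 = 4, A_4 = 5, A_5 = 4, A_6 = 2. Minimum distance d = 3.

Enumerate all 2^4 = 16 messages m ∈ F_2^4.
For each, compute codeword c = mG in F_2^8, then tally its weight.
  m = 0000 → c = 00000000, weight = 0.
  m = 1000 → c = 11010001, weight = 4.
  m = 0100 → c = 00010110, weight = 3.
  m = 1100 → c = 11000111, weight = 5.
  m = 0010 → c = 11101100, weight = 5.
  m = 1010 → c = 00111101, weight = 5.
  m = 0110 → c = 11111010, weight = 6.
  m = 1110 → c = 00101011, weight = 4.
  m = 0001 → c = 01100010, weight = 3.
  m = 1001 → c = 10110011, weight = 5.
  m = 0101 → c = 01110100, weight = 4.
  m = 1101 → c = 10100101, weight = 4.
  m = 0011 → c = 10001110, weight = 4.
  m = 1011 → c = 01011111, weight = 6.
  m = 0111 → c = 10011000, weight = 3.
  m = 1111 → c = 01001001, weight = 3.
Tally weights:
  weight 0: 1 codewords.
  weight 3: 4 codewords.
  weight 4: 5 codewords.
  weight 5: 4 codewords.
  weight 6: 2 codewords.
Minimum distance d = smallest w > 0 with A_w > 0 = 3.
Sanity: Σ A_w = 16 = 2^4 = 16 ✓.


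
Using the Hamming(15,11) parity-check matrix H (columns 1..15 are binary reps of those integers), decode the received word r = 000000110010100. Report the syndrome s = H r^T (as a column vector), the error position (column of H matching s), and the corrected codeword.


s = (1, 0, 0, 1)^T, error position = 9, corrected codeword c = 000000111010100

Compute s = H r^T mod 2 one row at a time:
  s_1 = 1 + 0 + 0 + 1 + 0 + 1 + 0 + 0 = 3 ≡ 1 (mod 2).
  s_2 = 0 + 0 + 0 + 1 + 0 + 1 + 0 + 0 = 2 ≡ 0 (mod 2).
  s_3 = 0 + 0 + 0 + 1 + 0 + 1 + 0 + 0 = 2 ≡ 0 (mod 2).
  s_4 = 0 + 0 + 0 + 1 + 0 + 1 + 1 + 0 = 3 ≡ 1 (mod 2).
s = (1, 0, 0, 1)^T — this equals column 9 of H (binary 1001), so error is at position 9.
Correct: flip bit 9 of r = 000000110010100 to get c = 000000111010100.


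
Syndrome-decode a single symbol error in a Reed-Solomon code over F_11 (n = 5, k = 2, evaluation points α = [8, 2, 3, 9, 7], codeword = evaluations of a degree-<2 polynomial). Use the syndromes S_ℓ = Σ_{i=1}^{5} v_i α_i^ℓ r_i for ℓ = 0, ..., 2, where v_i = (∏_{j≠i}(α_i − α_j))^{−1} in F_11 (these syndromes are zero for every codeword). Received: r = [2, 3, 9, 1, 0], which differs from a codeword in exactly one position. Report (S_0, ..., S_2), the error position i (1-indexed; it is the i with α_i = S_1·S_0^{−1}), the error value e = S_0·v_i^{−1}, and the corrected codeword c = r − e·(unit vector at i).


S = (6, 4, 10), error at position 1, error magnitude e = 7, c = [6, 3, 9, 1, 0].

Step 1: column multipliers v_i = (∏_{j≠i}(α_i − α_j))^{−1} mod 11.
  i = 1 (α = 8): (8−2)(8−3)(8−9)(8−7) = 6·5·(−1)·1 = −30 ≡ 3, so v_1 = 3^{−1} = 4 (mod 11).
  i = 2 (α = 2): (2−8)(2−3)(2−9)(2−7) = (−6)·(−1)·(−7)·(−5) = 210 ≡ 1, so v_2 = 1^{−1} = 1 (mod 11).
  i = 3 (α = 3): (3−8)(3−2)(3−9)(3−7) = (−5)·1·(−6)·(−4) = −120 ≡ 1, so v_3 = 1^{−1} = 1 (mod 11).
  i = 4 (α = 9): (9−8)(9−2)(9−3)(9−7) = 1·7·6·2 = 84 ≡ 7, so v_4 = 7^{−1} = 8 (mod 11).
  i = 5 (α = 7): (7−8)(7−2)(7−3)(7−9) = (−1)·5·4·(−2) = 40 ≡ 7, so v_5 = 7^{−1} = 8 (mod 11).
  v = [4, 1, 1, 8, 8].
Step 2: syndromes of r = [2, 3, 9, 1, 0] (all sums mod 11).
  S_0 = Σ v_i r_i = 4·2 + 1·3 + 1·9 + 8·1 + 8·0 = 28 ≡ 6.
  S_1 = Σ v_i α_i r_i = 4·8·2 + 1·2·3 + 1·3·9 + 8·9·1 + 8·7·0 = 169 ≡ 4.
  α_i^2 mod 11 = [9, 4, 9, 4, 5].
  S_2 = Σ v_i α_i^2 r_i = 4·9·2 + 1·4·3 + 1·9·9 + 8·4·1 + 8·5·0 = 197 ≡ 10.
  S = (6, 4, 10) ≠ 0, so r is not a codeword (an error is present).
Step 3: locate the error. For a single error e at position i, S_ℓ = v_i·e·α_i^ℓ, so α_err = S_1/S_0.
  S_0^{−1} = 6^{−1} = 2 (mod 11), so α_err = 4·2 = 8 ≡ 8 = α_1. Error position i = 1.
  Consistency check: S_2/S_1 = 10·3 = 30 ≡ 8 = α_err ✓ (single-error assumption holds).
Step 4: error magnitude e = S_0/v_1 = S_0·∏_{j≠1}(α_1 − α_j) = 6·3 = 18 ≡ 7 (mod 11).
Step 5: correct position 1: c_1 = r_1 − e = 2 − 7 ≡ 6 (mod 11). Hence c = [6, 3, 9, 1, 0].
  Check: interpolating c through the α_i gives m(x) = 2 + 6·x (degree < 2) with m(α_i) = c_i for every i, so c is indeed a codeword.


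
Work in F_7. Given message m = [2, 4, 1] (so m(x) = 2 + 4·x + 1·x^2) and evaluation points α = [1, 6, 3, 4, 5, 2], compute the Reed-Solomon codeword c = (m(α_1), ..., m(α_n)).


c = [0, 6, 2, 6, 5, 0]

Message polynomial: m(x) = 2 + 4·x + 1·x^2 (mod 7).
For each evaluation point α_i, compute m(α_i) mod 7:
  α_1 = 1: Horner steps 1 → 5 → 0, so m(1) = 0.
  α_2 = 6: Horner steps 1 → 3 → 6, so m(6) = 6.
  α_3 = 3: Horner steps 1 → 0 → 2, so m(3) = 2.
  α_4 = 4: Horner steps 1 → 1 → 6, so m(4) = 6.
  α_5 = 5: Horner steps 1 → 2 → 5, so m(5) = 5.
  α_6 = 2: Horner steps 1 → 6 → 0, so m(2) = 0.
Codeword c = [0, 6, 2, 6, 5, 0] ∈ F_7^6.


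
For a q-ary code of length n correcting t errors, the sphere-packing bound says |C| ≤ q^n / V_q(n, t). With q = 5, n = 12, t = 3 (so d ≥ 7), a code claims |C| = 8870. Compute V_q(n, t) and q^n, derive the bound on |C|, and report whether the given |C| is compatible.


V_q(n, t) = 15185, q^n = 244140625, Hamming bound = 16077, |C| = 8870 ≤ bound (satisfied).

Step 1: Compute V_q(n, t) = Σ_{j=0}^3 C(n, j) (q−1)^j.
  j = 0: C(12,0)·(4)^0 = 1·1 = 1.
  j = 1: C(12,1)·(4)^1 = 12·4 = 48.
  j = 2: C(12,2)·(4)^2 = 66·16 = 1056.
  j = 3: C(12,3)·(4)^3 = 220·64 = 14080.
  V_q(n, t) = 1 + 48 + 1056 + 14080 = 15185.
Step 2: q^n = 5^12 = 244140625.
Step 3: Hamming bound ⌊q^n / V_q(n,t)⌋ = ⌊244140625/15185⌋ = 16077.
Step 4: Compare |C| = 8870 to 16077: satisfied.
The claimed |C| lies below the Hamming bound.


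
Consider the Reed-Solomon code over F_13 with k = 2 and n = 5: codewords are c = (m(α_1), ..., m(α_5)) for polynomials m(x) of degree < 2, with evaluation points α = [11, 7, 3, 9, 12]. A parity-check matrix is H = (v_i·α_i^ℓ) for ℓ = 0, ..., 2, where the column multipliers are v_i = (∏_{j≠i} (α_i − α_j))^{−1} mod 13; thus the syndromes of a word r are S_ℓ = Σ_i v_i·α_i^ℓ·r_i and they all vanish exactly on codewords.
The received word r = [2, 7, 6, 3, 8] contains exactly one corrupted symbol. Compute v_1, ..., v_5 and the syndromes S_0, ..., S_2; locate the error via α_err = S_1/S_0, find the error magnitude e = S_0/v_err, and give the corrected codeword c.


S = (9, 11, 12), error at position 2, error magnitude e = 3, c = [2, 4, 6, 3, 8].

Step 1: column multipliers v_i = (∏_{j≠i}(α_i − α_j))^{−1} mod 13.
  i = 1 (α = 11): (11−7)(11−3)(11−9)(11−12) = 4·8·2·(−1) = −64 ≡ 1, so v_1 = 1^{−1} = 1 (mod 13).
  i = 2 (α = 7): (7−11)(7−3)(7−9)(7−12) = (−4)·4·(−2)·(−5) = −160 ≡ 9, so v_2 = 9^{−1} = 3 (mod 13).
  i = 3 (α = 3): (3−11)(3−7)(3−9)(3−12) = (−8)·(−4)·(−6)·(−9) = 1728 ≡ 12, so v_3 = 12^{−1} = 12 (mod 13).
  i = 4 (α = 9): (9−11)(9−7)(9−3)(9−12) = (−2)·2·6·(−3) = 72 ≡ 7, so v_4 = 7^{−1} = 2 (mod 13).
  i = 5 (α = 12): (12−11)(12−7)(12−3)(12−9) = 1·5·9·3 = 135 ≡ 5, so v_5 = 5^{−1} = 8 (mod 13).
  v = [1, 3, 12, 2, 8].
Step 2: syndromes of r = [2, 7, 6, 3, 8] (all sums mod 13).
  S_0 = Σ v_i r_i = 1·2 + 3·7 + 12·6 + 2·3 + 8·8 = 165 ≡ 9.
  S_1 = Σ v_i α_i r_i = 1·11·2 + 3·7·7 + 12·3·6 + 2·9·3 + 8·12·8 = 1207 ≡ 11.
  α_i^2 mod 13 = [4, 10, 9, 3, 1].
  S_2 = Σ v_i α_i^2 r_i = 1·4·2 + 3·10·7 + 12·9·6 + 2·3·3 + 8·1·8 = 948 ≡ 12.
  S = (9, 11, 12) ≠ 0, so r is not a codeword (an error is present).
Step 3: locate the error. For a single error e at position i, S_ℓ = v_i·e·α_i^ℓ, so α_err = S_1/S_0.
  S_0^{−1} = 9^{−1} = 3 (mod 13), so α_err = 11·3 = 33 ≡ 7 = α_2. Error position i = 2.
  Consistency check: S_2/S_1 = 12·6 = 72 ≡ 7 = α_err ✓ (single-error assumption holds).
Step 4: error magnitude e = S_0/v_2 = S_0·∏_{j≠2}(α_2 − α_j) = 9·9 = 81 ≡ 3 (mod 13).
Step 5: correct position 2: c_2 = r_2 − e = 7 − 3 ≡ 4 (mod 13). Hence c = [2, 4, 6, 3, 8].
  Check: interpolating c through the α_i gives m(x) = 1 + 6·x (degree < 2) with m(α_i) = c_i for every i, so c is indeed a codeword.
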